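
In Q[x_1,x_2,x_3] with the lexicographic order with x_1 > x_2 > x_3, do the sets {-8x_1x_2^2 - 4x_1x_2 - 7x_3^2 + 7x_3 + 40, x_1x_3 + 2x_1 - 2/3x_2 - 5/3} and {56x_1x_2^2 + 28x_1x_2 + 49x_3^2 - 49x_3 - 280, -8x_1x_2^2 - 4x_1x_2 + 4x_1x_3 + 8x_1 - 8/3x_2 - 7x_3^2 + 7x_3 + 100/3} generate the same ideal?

Two ideals are equal iff their reduced Gröbner bases coincide (the reduced basis is unique for a fixed ordering).
Buchberger on the first generating set:
f_1 = -8x_1x_2^2 - 4x_1x_2 - 7x_3^2 + 7x_3 + 40, LT = x_1x_2^2.
f_2 = x_1x_3 + 2x_1 - 2/3x_2 - 5/3, LT = x_1x_3.

S(f_1,f_2): lcm = x_1x_2^2x_3. S = -2x_1x_2^2 + 1/2x_1x_2x_3 + 2/3x_2^3 + 5/3x_2^2 + 7/8x_3^3 - 7/8x_3^2 - 5x_3.
  leading term x_1x_2^2: subtract (1/4)·f_1 from -2x_1x_2^2 + 1/2x_1x_2x_3 + 2/3x_2^3 + 5/3x_2^2 + 7/8x_3^3 - 7/8x_3^2 - 5x_3 → 1/2x_1x_2x_3 + x_1x_2 + 2/3x_2^3 + 5/3x_2^2 + 7/8x_3^3 + 7/8x_3^2 - 27/4x_3 - 10
  leading term x_1x_2x_3: subtract (1/2x_2)·f_2 from 1/2x_1x_2x_3 + x_1x_2 + 2/3x_2^3 + 5/3x_2^2 + 7/8x_3^3 + 7/8x_3^2 - 27/4x_3 - 10 → 2/3x_2^3 + 2x_2^2 + 5/6x_2 + 7/8x_3^3 + 7/8x_3^2 - 27/4x_3 - 10
  leading term x_2^3: no divisor's leading term divides it; move 2/3x_2^3 to the remainder.
  leading term x_2^2: no divisor's leading term divides it; move 2x_2^2 to the remainder.
  leading term x_2: no divisor's leading term divides it; move 5/6x_2 to the remainder.
  leading term x_3^3: no divisor's leading term divides it; move 7/8x_3^3 to the remainder.
  leading term x_3^2: no divisor's leading term divides it; move 7/8x_3^2 to the remainder.
  leading term x_3: no divisor's leading term divides it; move -27/4x_3 to the remainder.
  leading term 1: no divisor's leading term divides it; move -10 to the remainder.
  remainder 2/3x_2^3 + 2x_2^2 + 5/6x_2 + 7/8x_3^3 + 7/8x_3^2 - 27/4x_3 - 10 ≠ 0; add g_3 = 2/3x_2^3 + 2x_2^2 + 5/6x_2 + 7/8x_3^3 + 7/8x_3^2 - 27/4x_3 - 10 to the basis.

The other S-polynomials (S(f_1,g_3), S(f_2,g_3)) all reduce to 0 modulo the current basis, so we have a Gröbner basis.
Inter-reduce: drop elements whose leading term is divisible by another's, tail-reduce, and make monic.
Reduced Gröbner basis: {x_1x_2^2 + 1/2x_1x_2 + 7/8x_3^2 - 7/8x_3 - 5, x_1x_3 + 2x_1 - 2/3x_2 - 5/3, x_2^3 + 3x_2^2 + 5/4x_2 + 21/16x_3^3 + 21/16x_3^2 - 81/8x_3 - 15}.

Buchberger on the second generating set:
h_1 = 56x_1x_2^2 + 28x_1x_2 + 49x_3^2 - 49x_3 - 280, LT = x_1x_2^2.
h_2 = -8x_1x_2^2 - 4x_1x_2 + 4x_1x_3 + 8x_1 - 8/3x_2 - 7x_3^2 + 7x_3 + 100/3, LT = x_1x_2^2.

S(h_1,h_2): lcm = x_1x_2^2. S = 1/2x_1x_3 + x_1 - 1/3x_2 - 5/6.
  leading term x_1x_3: no divisor's leading term divides it; move 1/2x_1x_3 to the remainder.
  leading term x_1: no divisor's leading term divides it; move x_1 to the remainder.
  leading term x_2: no divisor's leading term divides it; move -1/3x_2 to the remainder.
  leading term 1: no divisor's leading term divides it; move -5/6 to the remainder.
  remainder 1/2x_1x_3 + x_1 - 1/3x_2 - 5/6 ≠ 0; add k_3 = 1/2x_1x_3 + x_1 - 1/3x_2 - 5/6 to the basis.

S(h_1,k_3): lcm = x_1x_2^2x_3. S = -2x_1x_2^2 + 1/2x_1x_2x_3 + 2/3x_2^3 + 5/3x_2^2 + 7/8x_3^3 - 7/8x_3^2 - 5x_3.
  leading term x_1x_2^2: subtract (-1/28)·h_1 from -2x_1x_2^2 + 1/2x_1x_2x_3 + 2/3x_2^3 + 5/3x_2^2 + 7/8x_3^3 - 7/8x_3^2 - 5x_3 → 1/2x_1x_2x_3 + x_1x_2 + 2/3x_2^3 + 5/3x_2^2 + 7/8x_3^3 + 7/8x_3^2 - 27/4x_3 - 10
  leading term x_1x_2x_3: subtract (x_2)·k_3 from 1/2x_1x_2x_3 + x_1x_2 + 2/3x_2^3 + 5/3x_2^2 + 7/8x_3^3 + 7/8x_3^2 - 27/4x_3 - 10 → 2/3x_2^3 + 2x_2^2 + 5/6x_2 + 7/8x_3^3 + 7/8x_3^2 - 27/4x_3 - 10
  leading term x_2^3: no divisor's leading term divides it; move 2/3x_2^3 to the remainder.
  leading term x_2^2: no divisor's leading term divides it; move 2x_2^2 to the remainder.
  leading term x_2: no divisor's leading term divides it; move 5/6x_2 to the remainder.
  leading term x_3^3: no divisor's leading term divides it; move 7/8x_3^3 to the remainder.
  leading term x_3^2: no divisor's leading term divides it; move 7/8x_3^2 to the remainder.
  leading term x_3: no divisor's leading term divides it; move -27/4x_3 to the remainder.
  leading term 1: no divisor's leading term divides it; move -10 to the remainder.
  remainder 2/3x_2^3 + 2x_2^2 + 5/6x_2 + 7/8x_3^3 + 7/8x_3^2 - 27/4x_3 - 10 ≠ 0; add k_4 = 2/3x_2^3 + 2x_2^2 + 5/6x_2 + 7/8x_3^3 + 7/8x_3^2 - 27/4x_3 - 10 to the basis.

The other S-polynomials (S(h_2,k_3), S(h_1,k_4), S(h_2,k_4), S(k_3,k_4)) all reduce to 0 modulo the current basis, so we have a Gröbner basis.
Inter-reduce: drop elements whose leading term is divisible by another's, tail-reduce, and make monic.
Reduced Gröbner basis: {x_1x_2^2 + 1/2x_1x_2 + 7/8x_3^2 - 7/8x_3 - 5, x_1x_3 + 2x_1 - 2/3x_2 - 5/3, x_2^3 + 3x_2^2 + 5/4x_2 + 21/16x_3^3 + 21/16x_3^2 - 81/8x_3 - 15}.

These coincide, so the ideals are equal.

Yes, the ideals are equal.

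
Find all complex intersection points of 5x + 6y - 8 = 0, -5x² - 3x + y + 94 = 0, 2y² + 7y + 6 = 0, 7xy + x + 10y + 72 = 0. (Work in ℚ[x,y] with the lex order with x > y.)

{(4, -2)}

Compute a lex Gröbner basis by Buchberger's algorithm.
f_1 = 5x + 6y - 8, LT = x.
f_2 = -5x² - 3x + y + 94, LT = x².
f_3 = 2y² + 7y + 6, LT = y².
f_4 = 7xy + x + 10y + 72, LT = xy.

S(f_1,f_2): lcm = x². S = 6/5xy - 11/5x + ⅕y + 94/5.
  leading term xy: subtract (6/25y)·f_1 from 6/5xy - 11/5x + ⅕y + 94/5 → -11/5x - 36/25y² + 53/25y + 94/5
  leading term x: subtract (-11/25)·f_1 from -11/5x - 36/25y² + 53/25y + 94/5 → -36/25y² + 119/25y + 382/25
  leading term y²: subtract (-18/25)·f_3 from -36/25y² + 119/25y + 382/25 → 49/5y + 98/5
  leading term y: no divisor's leading term divides it; move 49/5y to the remainder.
  leading term 1: no divisor's leading term divides it; move 98/5 to the remainder.
  remainder 49/5y + 98/5 ≠ 0; add h_5 = 49/5y + 98/5 to the basis.

S(f_1,f_3): leading monomials are coprime, so the S-polynomial reduces to 0 (Buchberger's first criterion).
S(f_1,f_4): lcm = xy. S = -1/7x + 6/5y² - 106/35y - 72/7.
  leading term x: subtract (-1/35)·f_1 from -1/7x + 6/5y² - 106/35y - 72/7 → 6/5y² - 20/7y - 368/35
  leading term y²: subtract (⅗)·f_3 from 6/5y² - 20/7y - 368/35 → -247/35y - 494/35
  leading term y: subtract (-247/343)·h_5 from -247/35y - 494/35 → 0
  remainder 0.

S(f_2,f_3): leading monomials are coprime, so the S-polynomial reduces to 0 (Buchberger's first criterion).
S(f_2,f_4): lcm = x²y. S = -1/7x² - 29/35xy - 72/7x - ⅕y² - 94/5y.
  leading term x²: subtract (-1/35x)·f_1 from -1/7x² - 29/35xy - 72/7x - ⅕y² - 94/5y → -23/35xy - 368/35x - ⅕y² - 94/5y
  leading term xy: subtract (-23/175y)·f_1 from -23/35xy - 368/35x - ⅕y² - 94/5y → -368/35x + 103/175y² - 3474/175y
  leading term x: subtract (-368/175)·f_1 from -368/35x + 103/175y² - 3474/175y → 103/175y² - 1266/175y - 2944/175
  leading term y²: subtract (103/350)·f_3 from 103/175y² - 1266/175y - 2944/175 → -3253/350y - 3253/175
  leading term y: subtract (-3253/3430)·h_5 from -3253/350y - 3253/175 → 0
  remainder 0.

S(f_3,f_4): lcm = xy². S = 47/14xy + 3x - 10/7y² - 72/7y.
  leading term xy: subtract (47/70y)·f_1 from 47/14xy + 3x - 10/7y² - 72/7y → 3x - 191/35y² - 172/35y
  leading term x: subtract (⅗)·f_1 from 3x - 191/35y² - 172/35y → -191/35y² - 298/35y + 24/5
  leading term y²: subtract (-191/70)·f_3 from -191/35y² - 298/35y + 24/5 → 741/70y + 741/35
  leading term y: subtract (741/686)·h_5 from 741/70y + 741/35 → 0
  remainder 0.

S(f_1,h_5): leading monomials are coprime, so the S-polynomial reduces to 0 (Buchberger's first criterion).
S(f_2,h_5): leading monomials are coprime, so the S-polynomial reduces to 0 (Buchberger's first criterion).
S(f_3,h_5): lcm = y². S = 3/2y + 3.
  leading term y: subtract (15/98)·h_5 from 3/2y + 3 → 0
  remainder 0.

S(f_4,h_5): lcm = xy. S = -13/7x + 10/7y + 72/7.
  leading term x: subtract (-13/35)·f_1 from -13/7x + 10/7y + 72/7 → 128/35y + 256/35
  leading term y: subtract (128/343)·h_5 from 128/35y + 256/35 → 0
  remainder 0.

Every S-polynomial of the final basis reduces to 0, so we have a Gröbner basis.
Inter-reduce: drop elements whose leading term is divisible by another's, tail-reduce, and make monic.
Reduced Gröbner basis: {x - 4, y + 2}.

Since the basis is lex-ordered, y + 2 is univariate in y. Its roots are {-2}. Back-substituting each root into the other basis elements fixes the other coordinates.
  y = -2: the earlier basis element becomes x - 4 = 0, giving x = 4 — point (4, -2).
Each listed point satisfies every original equation (direct substitution).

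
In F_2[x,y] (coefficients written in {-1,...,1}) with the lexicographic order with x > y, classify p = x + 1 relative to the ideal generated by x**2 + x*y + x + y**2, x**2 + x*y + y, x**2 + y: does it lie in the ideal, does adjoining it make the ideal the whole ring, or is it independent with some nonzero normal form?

Adjoining x + 1 makes the ideal the whole ring: the system is inconsistent.

First compute the reduced Gröbner basis of I by Buchberger's algorithm.
f_1 = x**2 + x*y + x + y**2, LT = x**2.
f_2 = x**2 + x*y + y, LT = x**2.
f_3 = x**2 + y, LT = x**2.

S(f_1,f_2): lcm = x**2. S = x + y**2 + y.
  leading term x: no divisor's leading term divides it; move x to the remainder.
  leading term y**2: no divisor's leading term divides it; move y**2 to the remainder.
  leading term y: no divisor's leading term divides it; move y to the remainder.
  remainder x + y**2 + y ≠ 0; add h_4 = x + y**2 + y to the basis.

S(f_1,f_3): lcm = x**2. S = x*y + x + y**2 + y.
  leading term x*y: subtract (y)·h_4 from x*y + x + y**2 + y → x + y**3 + y
  leading term x: subtract (1)·h_4 from x + y**3 + y → y**3 + y**2
  leading term y**3: no divisor's leading term divides it; move y**3 to the remainder.
  leading term y**2: no divisor's leading term divides it; move y**2 to the remainder.
  remainder y**3 + y**2 ≠ 0; add h_5 = y**3 + y**2 to the basis.

S(f_2,f_3): lcm = x**2. S = x*y.
  leading term x*y: subtract (y)·h_4 from x*y → y**3 + y**2
  leading term y**3: subtract (1)·h_5 from y**3 + y**2 → 0
  remainder 0.

S(f_1,h_4): lcm = x**2. S = x*y**2 + x + y**2.
  leading term x*y**2: subtract (y**2)·h_4 from x*y**2 + x + y**2 → x + y**4 + y**3 + y**2
  leading term x: subtract (1)·h_4 from x + y**4 + y**3 + y**2 → y**4 + y**3 + y
  leading term y**4: subtract (y)·h_5 from y**4 + y**3 + y → y
  leading term y: no divisor's leading term divides it; move y to the remainder.
  remainder y ≠ 0; add h_6 = y to the basis.

S(f_2,h_4): lcm = x**2. S = x*y**2 + y.
  leading term x*y**2: subtract (y**2)·h_4 from x*y**2 + y → y**4 + y**3 + y
  leading term y**4: subtract (y)·h_5 from y**4 + y**3 + y → y
  leading term y: subtract (1)·h_6 from y → 0
  remainder 0.

S(f_3,h_4): lcm = x**2. S = x*y**2 + x*y + y.
  leading term x*y**2: subtract (y**2)·h_4 from x*y**2 + x*y + y → x*y + y**4 + y**3 + y
  leading term x*y: subtract (y)·h_4 from x*y + y**4 + y**3 + y → y**4 + y**2 + y
  leading term y**4: subtract (y)·h_5 from y**4 + y**2 + y → y**3 + y**2 + y
  leading term y**3: subtract (1)·h_5 from y**3 + y**2 + y → y
  leading term y: subtract (1)·h_6 from y → 0
  remainder 0.

S(f_1,h_5): leading monomials are coprime, so the S-polynomial reduces to 0 (Buchberger's first criterion).
S(f_2,h_5): leading monomials are coprime, so the S-polynomial reduces to 0 (Buchberger's first criterion).
S(f_3,h_5): leading monomials are coprime, so the S-polynomial reduces to 0 (Buchberger's first criterion).
S(h_4,h_5): leading monomials are coprime, so the S-polynomial reduces to 0 (Buchberger's first criterion).
S(f_1,h_6): leading monomials are coprime, so the S-polynomial reduces to 0 (Buchberger's first criterion).
S(f_2,h_6): leading monomials are coprime, so the S-polynomial reduces to 0 (Buchberger's first criterion).
S(f_3,h_6): leading monomials are coprime, so the S-polynomial reduces to 0 (Buchberger's first criterion).
S(h_4,h_6): leading monomials are coprime, so the S-polynomial reduces to 0 (Buchberger's first criterion).
S(h_5,h_6): lcm = y**3. S = y**2.
  leading term y**2: subtract (y)·h_6 from y**2 → 0
  remainder 0.

Every S-polynomial of the final basis reduces to 0, so we have a Gröbner basis.
Inter-reduce: drop elements whose leading term is divisible by another's, tail-reduce, and make monic.
Reduced Gröbner basis: {x, y}.
Label its elements g_1 = x, g_2 = y.

Reduce p = x + 1 modulo G:
  leading term x: subtract (1)·g_1 from x + 1 → 1
  leading term 1: no divisor's leading term divides it; move 1 to the remainder.
  normal form = 1.
The normal form is nonzero, so p ∉ I. Since p minus its normal form lies in I, I + (p) = I + (r) where r = 1; decide whether this ideal is the whole ring.
Here r = 1 is a nonzero constant, hence a unit: 1 ∈ I + (p), the Gröbner basis of I + (p) is {1}, and the enlarged system has no common solution — adjoining p is inconsistent.

Ideal membership is decidable via reduction modulo a Gröbner basis.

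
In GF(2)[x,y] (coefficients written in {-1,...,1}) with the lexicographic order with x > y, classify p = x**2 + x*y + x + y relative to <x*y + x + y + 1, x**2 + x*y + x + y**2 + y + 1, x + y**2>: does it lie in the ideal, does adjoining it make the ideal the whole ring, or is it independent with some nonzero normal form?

x**2 + x*y + x + y lies in I (it reduces to 0).

First compute the reduced Gröbner basis of I by Buchberger's algorithm.
f_1 = x*y + x + y + 1, LT = x*y.
f_2 = x**2 + x*y + x + y**2 + y + 1, LT = x**2.
f_3 = x + y**2, LT = x.

S(f_1,f_2): lcm = x**2*y. S = x**2 + x*y**2 + x + y**3 + y**2 + y.
  leading term x**2: subtract (1)·f_2 from x**2 + x*y**2 + x + y**3 + y**2 + y → x*y**2 + x*y + y**3 + 1
  leading term x*y**2: subtract (y)·f_1 from x*y**2 + x*y + y**3 + 1 → y**3 + y**2 + y + 1
  leading term y**3: no divisor's leading term divides it; move y**3 to the remainder.
  leading term y**2: no divisor's leading term divides it; move y**2 to the remainder.
  leading term y: no divisor's leading term divides it; move y to the remainder.
  leading term 1: no divisor's leading term divides it; move 1 to the remainder.
  remainder y**3 + y**2 + y + 1 ≠ 0; add h_4 = y**3 + y**2 + y + 1 to the basis.

S(f_2,f_3): lcm = x**2. S = x*y**2 + x*y + x + y**2 + y + 1.
  leading term x*y**2: subtract (y)·f_1 from x*y**2 + x*y + x + y**2 + y + 1 → x + 1
  leading term x: subtract (1)·f_3 from x + 1 → y**2 + 1
  leading term y**2: no divisor's leading term divides it; move y**2 to the remainder.
  leading term 1: no divisor's leading term divides it; move 1 to the remainder.
  remainder y**2 + 1 ≠ 0; add h_5 = y**2 + 1 to the basis.

The other S-polynomials (S(f_1,f_3), S(f_1,h_4), S(f_2,h_4), S(f_3,h_4), S(f_1,h_5), S(f_2,h_5), S(f_3,h_5), S(h_4,h_5)) all reduce to 0 modulo the current basis, so we have a Gröbner basis.
Inter-reduce: drop elements whose leading term is divisible by another's, tail-reduce, and make monic.
Reduced Gröbner basis: {x + 1, y**2 + 1}.
Label its elements g_1 = x + 1, g_2 = y**2 + 1.

Reduce p = x**2 + x*y + x + y modulo G:
  leading term x**2: subtract (x)·g_1 from x**2 + x*y + x + y → x*y + y
  leading term x*y: subtract (y)·g_1 from x*y + y → 0
  normal form = 0.
Since the normal form is 0, p ∈ I.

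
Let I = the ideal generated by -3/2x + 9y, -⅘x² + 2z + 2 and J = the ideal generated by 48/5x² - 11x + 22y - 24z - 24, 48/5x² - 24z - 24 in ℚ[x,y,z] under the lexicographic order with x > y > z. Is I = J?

No, the ideals differ.

Two ideals are equal iff their reduced Gröbner bases coincide (the reduced basis is unique for a fixed ordering).
Buchberger on the first generating set:
f_1 = -3/2x + 9y, LT = x.
f_2 = -⅘x² + 2z + 2, LT = x².

S(f_1,f_2): lcm = x². S = -6xy + 5/2z + 5/2.
  leading term xy: subtract (4y)·f_1 from -6xy + 5/2z + 5/2 → -36y² + 5/2z + 5/2
  leading term y²: no divisor's leading term divides it; move -36y² to the remainder.
  leading term z: no divisor's leading term divides it; move 5/2z to the remainder.
  leading term 1: no divisor's leading term divides it; move 5/2 to the remainder.
  remainder -36y² + 5/2z + 5/2 ≠ 0; add g_3 = -36y² + 5/2z + 5/2 to the basis.

The other S-polynomials (S(f_1,g_3), S(f_2,g_3)) all reduce to 0 modulo the current basis, so we have a Gröbner basis.
Inter-reduce: drop elements whose leading term is divisible by another's, tail-reduce, and make monic.
Reduced Gröbner basis: {x - 6y, y² - 5/72z - 5/72}.

Buchberger on the second generating set:
h_1 = 48/5x² - 11x + 22y - 24z - 24, LT = x².
h_2 = 48/5x² - 24z - 24, LT = x².

S(h_1,h_2): lcm = x². S = -55/48x + 55/24y.
  leading term x: no divisor's leading term divides it; move -55/48x to the remainder.
  leading term y: no divisor's leading term divides it; move 55/24y to the remainder.
  remainder -55/48x + 55/24y ≠ 0; add k_3 = -55/48x + 55/24y to the basis.

S(h_1,k_3): lcm = x². S = 2xy - 55/48x + 55/24y - 5/2z - 5/2.
  leading term xy: subtract (-96/55y)·k_3 from 2xy - 55/48x + 55/24y - 5/2z - 5/2 → -55/48x + 4y² + 55/24y - 5/2z - 5/2
  leading term x: subtract (1)·k_3 from -55/48x + 4y² + 55/24y - 5/2z - 5/2 → 4y² - 5/2z - 5/2
  leading term y²: no divisor's leading term divides it; move 4y² to the remainder.
  leading term z: no divisor's leading term divides it; move -5/2z to the remainder.
  leading term 1: no divisor's leading term divides it; move -5/2 to the remainder.
  remainder 4y² - 5/2z - 5/2 ≠ 0; add k_4 = 4y² - 5/2z - 5/2 to the basis.

The other S-polynomials (S(h_2,k_3), S(h_1,k_4), S(h_2,k_4), S(k_3,k_4)) all reduce to 0 modulo the current basis, so we have a Gröbner basis.
Inter-reduce: drop elements whose leading term is divisible by another's, tail-reduce, and make monic.
Reduced Gröbner basis: {x - 2y, y² - ⅝z - ⅝}.

Since the reduced bases disagree, the two ideals are not the same.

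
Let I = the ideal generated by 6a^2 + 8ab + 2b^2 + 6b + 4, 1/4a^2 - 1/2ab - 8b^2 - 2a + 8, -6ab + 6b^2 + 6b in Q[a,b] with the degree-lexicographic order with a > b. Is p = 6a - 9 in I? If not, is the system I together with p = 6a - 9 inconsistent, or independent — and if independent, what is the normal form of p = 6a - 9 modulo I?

Adjoining 6a - 9 makes the ideal the whole ring: the system is inconsistent.

First compute the reduced Gröbner basis of I by Buchberger's algorithm.
f_1 = 6a^2 + 8ab + 2b^2 + 6b + 4, LT = a^2.
f_2 = 1/4a^2 - 1/2ab - 8b^2 - 2a + 8, LT = a^2.
f_3 = -6ab + 6b^2 + 6b, LT = ab.

S(f_1,f_2): lcm = a^2. S = 10/3ab + 97/3b^2 + 8a + b - 94/3.
  leading term ab: subtract (-5/9)·f_3 from 10/3ab + 97/3b^2 + 8a + b - 94/3 → 107/3b^2 + 8a + 13/3b - 94/3
  leading term b^2: no divisor's leading term divides it; move 107/3b^2 to the remainder.
  leading term a: no divisor's leading term divides it; move 8a to the remainder.
  leading term b: no divisor's leading term divides it; move 13/3b to the remainder.
  leading term 1: no divisor's leading term divides it; move -94/3 to the remainder.
  remainder 107/3b^2 + 8a + 13/3b - 94/3 ≠ 0; add h_4 = 107/3b^2 + 8a + 13/3b - 94/3 to the basis.

S(f_1,f_3): lcm = a^2b. S = 7/3ab^2 + 1/3b^3 + ab + b^2 + 2/3b.
  leading term ab^2: subtract (-7/18b)·f_3 from 7/3ab^2 + 1/3b^3 + ab + b^2 + 2/3b → 8/3b^3 + ab + 10/3b^2 + 2/3b
  leading term b^3: subtract (8/107b)·h_4 from 8/3b^3 + ab + 10/3b^2 + 2/3b → 43/107ab + 322/107b^2 + 322/107b
  leading term ab: subtract (-43/642)·f_3 from 43/107ab + 322/107b^2 + 322/107b → 365/107b^2 + 365/107b
  leading term b^2: subtract (1095/11449)·h_4 from 365/107b^2 + 365/107b → -8760/11449a + 34310/11449b + 34310/11449
  leading term a: no divisor's leading term divides it; move -8760/11449a to the remainder.
  leading term b: no divisor's leading term divides it; move 34310/11449b to the remainder.
  leading term 1: no divisor's leading term divides it; move 34310/11449 to the remainder.
  remainder -8760/11449a + 34310/11449b + 34310/11449 ≠ 0; add h_5 = -8760/11449a + 34310/11449b + 34310/11449 to the basis.

S(f_3,h_4): lcm = ab^2. S = -b^3 - 24/107a^2 - 13/107ab - b^2 + 94/107a.
  leading term b^3: subtract (-3/107b)·h_4 from -b^3 - 24/107a^2 - 13/107ab - b^2 + 94/107a → -24/107a^2 + 11/107ab - 94/107b^2 + 94/107a - 94/107b
  leading term a^2: subtract (-4/107)·f_1 from -24/107a^2 + 11/107ab - 94/107b^2 + 94/107a - 94/107b → 43/107ab - 86/107b^2 + 94/107a - 70/107b + 16/107
  leading term ab: subtract (-43/642)·f_3 from 43/107ab - 86/107b^2 + 94/107a - 70/107b + 16/107 → -43/107b^2 + 94/107a - 27/107b + 16/107
  leading term b^2: subtract (-129/11449)·h_4 from -43/107b^2 + 94/107a - 27/107b + 16/107 → 11090/11449a - 2330/11449b - 2330/11449
  leading term a: subtract (-1109/876)·h_5 from 11090/11449a - 2330/11449b - 2330/11449 → 2305/642b + 2305/642
  leading term b: no divisor's leading term divides it; move 2305/642b to the remainder.
  leading term 1: no divisor's leading term divides it; move 2305/642 to the remainder.
  remainder 2305/642b + 2305/642 ≠ 0; add h_6 = 2305/642b + 2305/642 to the basis.

The other S-polynomials (S(f_2,f_3), S(f_1,h_4), S(f_2,h_4), S(f_1,h_5), S(f_2,h_5), S(f_3,h_5), S(h_4,h_5), S(f_1,h_6), S(f_2,h_6), S(f_3,h_6), S(h_4,h_6), S(h_5,h_6)) all reduce to 0 modulo the current basis, so we have a Gröbner basis.
Inter-reduce: drop elements whose leading term is divisible by another's, tail-reduce, and make monic.
Reduced Gröbner basis: {a, b + 1}.
Label its elements g_1 = a, g_2 = b + 1.

Reduce p = 6a - 9 modulo G:
  leading term a: subtract (6)·g_1 from 6a - 9 → -9
  leading term 1: no divisor's leading term divides it; move -9 to the remainder.
  normal form = -9.
The normal form is nonzero, so p ∉ I. Since p minus its normal form lies in I, I + (p) = I + (r) where r = -9; decide whether this ideal is the whole ring.
Here r = -9 is a nonzero constant, hence a unit: 1 ∈ I + (p), the Gröbner basis of I + (p) is {1}, and the enlarged system has no common solution — adjoining p is inconsistent.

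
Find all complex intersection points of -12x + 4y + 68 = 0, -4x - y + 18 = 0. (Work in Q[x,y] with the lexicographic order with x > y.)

{(5, -2)}

Compute a lex Gröbner basis by Buchberger's algorithm.
f_1 = -12x + 4y + 68, LT = x.
f_2 = -4x - y + 18, LT = x.

S(f_1,f_2): lcm = x. S = -7/12y - 7/6.
  reduce S modulo (f_1, f_2):
  remainder -7/12y - 7/6 ≠ 0; add h_3 = -7/12y - 7/6 to the basis.

The other S-polynomials (S(f_1,h_3), S(f_2,h_3)) all reduce to 0 modulo the current basis, so we have a Gröbner basis.
Inter-reduce: drop elements whose leading term is divisible by another's, tail-reduce, and make monic.
Reduced Gröbner basis: {x - 5, y + 2}.

A lex Gröbner basis eliminates variables successively. Here y + 2 depends only on y, with roots {-2}; lifting each root through the earlier basis elements recovers the full solutions.
  y = -2: the earlier basis element becomes x - 5 = 0, giving x = 5 — point (5, -2).
A lex Gröbner basis triangularizes the system, enabling back-substitution.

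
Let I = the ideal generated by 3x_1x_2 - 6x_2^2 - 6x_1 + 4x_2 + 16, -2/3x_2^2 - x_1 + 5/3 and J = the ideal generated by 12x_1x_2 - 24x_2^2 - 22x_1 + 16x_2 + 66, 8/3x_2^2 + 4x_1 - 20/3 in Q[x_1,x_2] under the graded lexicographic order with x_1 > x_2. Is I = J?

No, the ideals differ.

Equality of ideals is decidable: compute both reduced Gröbner bases (unique for the ordering) and check whether they agree.
Buchberger on the first generating set:
f_1 = 3x_1x_2 - 6x_2^2 - 6x_1 + 4x_2 + 16, LT = x_1x_2.
f_2 = -2/3x_2^2 - x_1 + 5/3, LT = x_2^2.

S(f_1,f_2): lcm = x_1x_2^2. S = -2x_2^3 - 3/2x_1^2 - 2x_1x_2 + 4/3x_2^2 + 5/2x_1 + 16/3x_2.
  leading term x_2^3: subtract (3x_2)·f_2 from -2x_2^3 - 3/2x_1^2 - 2x_1x_2 + 4/3x_2^2 + 5/2x_1 + 16/3x_2 → -3/2x_1^2 + x_1x_2 + 4/3x_2^2 + 5/2x_1 + 1/3x_2
  leading term x_1^2: no divisor's leading term divides it; move -3/2x_1^2 to the remainder.
  leading term x_1x_2: subtract (1/3)·f_1 from x_1x_2 + 4/3x_2^2 + 5/2x_1 + 1/3x_2 → 10/3x_2^2 + 9/2x_1 - x_2 - 16/3
  leading term x_2^2: subtract (-5)·f_2 from 10/3x_2^2 + 9/2x_1 - x_2 - 16/3 → -1/2x_1 - x_2 + 3
  leading term x_1: no divisor's leading term divides it; move -1/2x_1 to the remainder.
  leading term x_2: no divisor's leading term divides it; move -x_2 to the remainder.
  leading term 1: no divisor's leading term divides it; move 3 to the remainder.
  remainder -3/2x_1^2 - 1/2x_1 - x_2 + 3 ≠ 0; add g_3 = -3/2x_1^2 - 1/2x_1 - x_2 + 3 to the basis.

The other S-polynomials (S(f_1,g_3), S(f_2,g_3)) all reduce to 0 modulo the current basis, so we have a Gröbner basis.
Inter-reduce: drop elements whose leading term is divisible by another's, tail-reduce, and make monic.
Reduced Gröbner basis: {x_1^2 + 1/3x_1 + 2/3x_2 - 2, x_1x_2 + x_1 + 4/3x_2 + 1/3, x_2^2 + 3/2x_1 - 5/2}.

Buchberger on the second generating set:
h_1 = 12x_1x_2 - 24x_2^2 - 22x_1 + 16x_2 + 66, LT = x_1x_2.
h_2 = 8/3x_2^2 + 4x_1 - 20/3, LT = x_2^2.

S(h_1,h_2): lcm = x_1x_2^2. S = -2x_2^3 - 3/2x_1^2 - 11/6x_1x_2 + 4/3x_2^2 + 5/2x_1 + 11/2x_2.
  leading term x_2^3: subtract (-3/4x_2)·h_2 from -2x_2^3 - 3/2x_1^2 - 11/6x_1x_2 + 4/3x_2^2 + 5/2x_1 + 11/2x_2 → -3/2x_1^2 + 7/6x_1x_2 + 4/3x_2^2 + 5/2x_1 + 1/2x_2
  leading term x_1^2: no divisor's leading term divides it; move -3/2x_1^2 to the remainder.
  leading term x_1x_2: subtract (7/72)·h_1 from 7/6x_1x_2 + 4/3x_2^2 + 5/2x_1 + 1/2x_2 → 11/3x_2^2 + 167/36x_1 - 19/18x_2 - 77/12
  leading term x_2^2: subtract (11/8)·h_2 from 11/3x_2^2 + 167/36x_1 - 19/18x_2 - 77/12 → -31/36x_1 - 19/18x_2 + 11/4
  leading term x_1: no divisor's leading term divides it; move -31/36x_1 to the remainder.
  leading term x_2: no divisor's leading term divides it; move -19/18x_2 to the remainder.
  leading term 1: no divisor's leading term divides it; move 11/4 to the remainder.
  remainder -3/2x_1^2 - 31/36x_1 - 19/18x_2 + 11/4 ≠ 0; add k_3 = -3/2x_1^2 - 31/36x_1 - 19/18x_2 + 11/4 to the basis.

The other S-polynomials (S(h_1,k_3), S(h_2,k_3)) all reduce to 0 modulo the current basis, so we have a Gröbner basis.
Inter-reduce: drop elements whose leading term is divisible by another's, tail-reduce, and make monic.
Reduced Gröbner basis: {x_1^2 + 31/54x_1 + 19/27x_2 - 11/6, x_1x_2 + 7/6x_1 + 4/3x_2 + 1/2, x_2^2 + 3/2x_1 - 5/2}.

Since the reduced bases disagree, the two ideals are not the same.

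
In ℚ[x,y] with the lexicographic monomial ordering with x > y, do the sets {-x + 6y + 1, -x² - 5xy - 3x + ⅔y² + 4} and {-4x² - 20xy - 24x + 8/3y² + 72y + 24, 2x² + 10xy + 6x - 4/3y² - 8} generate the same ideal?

No, the ideals differ.

Two ideals are equal iff their reduced Gröbner bases coincide (the reduced basis is unique for a fixed ordering).
Buchberger on the first generating set:
f_1 = -x + 6y + 1, LT = x.
f_2 = -x² - 5xy - 3x + ⅔y² + 4, LT = x².

S(f_1,f_2): lcm = x². S = -11xy - 4x + ⅔y² + 4.
  reduce S modulo (f_1, f_2):
  remainder -196/3y² - 35y ≠ 0; add g_3 = -196/3y² - 35y to the basis.

The other S-polynomials (S(f_1,g_3), S(f_2,g_3)) all reduce to 0 modulo the current basis, so we have a Gröbner basis.
Inter-reduce: drop elements whose leading term is divisible by another's, tail-reduce, and make monic.
Reduced Gröbner basis: {x - 6y - 1, y² + 15/28y}.

Buchberger on the second generating set:
h_1 = -4x² - 20xy - 24x + 8/3y² + 72y + 24, LT = x².
h_2 = 2x² + 10xy + 6x - 4/3y² - 8, LT = x².

S(h_1,h_2): lcm = x². S = 3x - 18y - 2.
  reduce S modulo (h_1, h_2):
  remainder 3x - 18y - 2 ≠ 0; add k_3 = 3x - 18y - 2 to the basis.

S(h_1,k_3): lcm = x². S = 11xy + 20/3x - ⅔y² - 18y - 6.
  reduce S modulo (h_1, h_2, k_3):
  remainder 196/3y² + 88/3y - 14/9 ≠ 0; add k_4 = 196/3y² + 88/3y - 14/9 to the basis.

The other S-polynomials (S(h_2,k_3), S(h_1,k_4), S(h_2,k_4), S(k_3,k_4)) all reduce to 0 modulo the current basis, so we have a Gröbner basis.
Inter-reduce: drop elements whose leading term is divisible by another's, tail-reduce, and make monic.
Reduced Gröbner basis: {x - 6y - ⅔, y² + 22/49y - 1/42}.

Since the reduced bases disagree, the two ideals are not the same.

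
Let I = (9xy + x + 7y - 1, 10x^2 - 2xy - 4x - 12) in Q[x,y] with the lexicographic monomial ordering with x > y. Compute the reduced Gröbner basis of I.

G = {x + 63/80y^2 - 31/20y - 107/80, y^3 - 13/7y^2 - 61/21y - 1/21}

f_1 = 9xy + x + 7y - 1, LT = xy.
f_2 = 10x^2 - 2xy - 4x - 12, LT = x^2.

S(f_1,f_2): lcm = x^2y. S = 1/9x^2 + 1/5xy^2 + 53/45xy - 1/9x + 6/5y.
  reduce S modulo (f_1, f_2):
  remainder -16/81x - 7/45y^2 + 124/405y + 107/405 ≠ 0; add g_3 = -16/81x - 7/45y^2 + 124/405y + 107/405 to the basis.

S(f_1,g_3): lcm = xy. S = 1/9x - 63/80y^3 + 31/20y^2 + 1523/720y - 1/9.
  reduce S modulo (f_1, f_2, g_3):
  remainder -63/80y^3 + 117/80y^2 + 183/80y + 3/80 ≠ 0; add g_4 = -63/80y^3 + 117/80y^2 + 183/80y + 3/80 to the basis.

The other S-polynomials (S(f_2,g_3), S(f_1,g_4), S(f_2,g_4), S(g_3,g_4)) all reduce to 0 modulo the current basis, so we have a Gröbner basis.
Inter-reduce: drop elements whose leading term is divisible by another's, tail-reduce, and make monic.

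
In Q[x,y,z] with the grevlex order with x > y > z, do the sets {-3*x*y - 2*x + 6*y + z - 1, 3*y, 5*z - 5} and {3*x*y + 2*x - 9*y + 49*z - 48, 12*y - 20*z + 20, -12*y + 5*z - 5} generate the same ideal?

No, the ideals differ.

Two ideals are equal iff their reduced Gröbner bases coincide (the reduced basis is unique for a fixed ordering).
Buchberger on the first generating set:
f_1 = -3*x*y - 2*x + 6*y + z - 1, LT = x*y.
f_2 = 3*y, LT = y.
f_3 = 5*z - 5, LT = z.

S(f_1,f_2): lcm = x*y. S = 2/3*x - 2*y - 1/3*z + 1/3.
  reduce S modulo (f_1, f_2, f_3):
  remainder 2/3*x ≠ 0; add g_4 = 2/3*x to the basis.

The other S-polynomials (S(f_1,f_3), S(f_2,f_3), S(f_1,g_4), S(f_2,g_4), S(f_3,g_4)) all reduce to 0 modulo the current basis, so we have a Gröbner basis.
Inter-reduce: drop elements whose leading term is divisible by another's, tail-reduce, and make monic.
Reduced Gröbner basis: {x, y, z - 1}.

Buchberger on the second generating set:
h_1 = 3*x*y + 2*x - 9*y + 49*z - 48, LT = x*y.
h_2 = 12*y - 20*z + 20, LT = y.
h_3 = -12*y + 5*z - 5, LT = y.

S(h_1,h_2): lcm = x*y. S = 5/3*x*z - x - 3*y + 49/3*z - 16.
  reduce S modulo (h_1, h_2, h_3):
  remainder 5/3*x*z - x + 34/3*z - 11 ≠ 0; add k_4 = 5/3*x*z - x + 34/3*z - 11 to the basis.

S(h_1,h_3): lcm = x*y. S = 5/12*x*z + 1/4*x - 3*y + 49/3*z - 16.
  reduce S modulo (h_1, h_2, h_3, k_4):
  remainder 1/2*x + 17/2*z - 33/4 ≠ 0; add k_5 = 1/2*x + 17/2*z - 33/4 to the basis.

S(h_2,h_3): lcm = y. S = -5/4*z + 5/4.
  reduce S modulo (h_1, h_2, h_3, k_4, k_5):
  remainder -5/4*z + 5/4 ≠ 0; add k_6 = -5/4*z + 5/4 to the basis.

The other S-polynomials (S(h_1,k_4), S(h_2,k_4), S(h_3,k_4), S(h_1,k_5), S(h_2,k_5), S(h_3,k_5), S(k_4,k_5), S(h_1,k_6), S(h_2,k_6), S(h_3,k_6), S(k_4,k_6), S(k_5,k_6)) all reduce to 0 modulo the current basis, so we have a Gröbner basis.
Inter-reduce: drop elements whose leading term is divisible by another's, tail-reduce, and make monic.
Reduced Gröbner basis: {x + 1/2, y, z - 1}.

The bases are distinct; the ideals are different.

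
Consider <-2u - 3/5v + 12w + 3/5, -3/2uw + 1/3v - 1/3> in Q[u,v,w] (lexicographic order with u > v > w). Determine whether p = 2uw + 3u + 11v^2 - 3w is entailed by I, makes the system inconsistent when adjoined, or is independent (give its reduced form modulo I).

First compute the reduced Gröbner basis of I by Buchberger's algorithm.
f_1 = -2u - 3/5v + 12w + 3/5, LT = u.
f_2 = -3/2uw + 1/3v - 1/3, LT = uw.

S(f_1,f_2): lcm = uw. S = 3/10vw + 2/9v - 6w^2 - 3/10w - 2/9.
  leading term vw: no divisor's leading term divides it; move 3/10vw to the remainder.
  leading term v: no divisor's leading term divides it; move 2/9v to the remainder.
  leading term w^2: no divisor's leading term divides it; move -6w^2 to the remainder.
  leading term w: no divisor's leading term divides it; move -3/10w to the remainder.
  leading term 1: no divisor's leading term divides it; move -2/9 to the remainder.
  remainder 3/10vw + 2/9v - 6w^2 - 3/10w - 2/9 ≠ 0; add h_3 = 3/10vw + 2/9v - 6w^2 - 3/10w - 2/9 to the basis.

The other S-polynomials (S(f_1,h_3), S(f_2,h_3)) all reduce to 0 modulo the current basis, so we have a Gröbner basis.
Inter-reduce: drop elements whose leading term is divisible by another's, tail-reduce, and make monic.
Reduced Gröbner basis: {u + 3/10v - 6w - 3/10, vw + 20/27v - 20w^2 - w - 20/27}.
Label its elements g_1 = u + 3/10v - 6w - 3/10, g_2 = vw + 20/27v - 20w^2 - w - 20/27.

Reduce p = 2uw + 3u + 11v^2 - 3w modulo G:
  leading term uw: subtract (2w)·g_1 from 2uw + 3u + 11v^2 - 3w → 3u + 11v^2 - 3/5vw + 12w^2 - 12/5w
  leading term u: subtract (3)·g_1 from 3u + 11v^2 - 3/5vw + 12w^2 - 12/5w → 11v^2 - 3/5vw - 9/10v + 12w^2 + 78/5w + 9/10
  leading term v^2: no divisor's leading term divides it; move 11v^2 to the remainder.
  leading term vw: subtract (-3/5)·g_2 from -3/5vw - 9/10v + 12w^2 + 78/5w + 9/10 → -41/90v + 15w + 41/90
  leading term v: no divisor's leading term divides it; move -41/90v to the remainder.
  leading term w: no divisor's leading term divides it; move 15w to the remainder.
  leading term 1: no divisor's leading term divides it; move 41/90 to the remainder.
  normal form = 11v^2 - 41/90v + 15w + 41/90.
The normal form is nonzero, so p ∉ I. Since p minus its normal form lies in I, I + (p) = I + (r) where r = 11v^2 - 41/90v + 15w + 41/90; decide whether this ideal is the whole ring.
Run Buchberger on G together with r (pairs among the g_i already reduce to 0 since G is a Gröbner basis):
g_1 = u + 3/10v - 6w - 3/10, LT = u.
g_2 = vw + 20/27v - 20w^2 - w - 20/27, LT = vw.
r = 11v^2 - 41/90v + 15w + 41/90, LT = v^2.

S(g_2,r): lcm = v^2w. S = 20/27v^2 - 20vw^2 - 949/990vw - 20/27v - 15/11w^2 - 41/990w.
  leading term v^2: subtract (20/297)·r from 20/27v^2 - 20vw^2 - 949/990vw - 20/27v - 15/11w^2 - 41/990w → -20vw^2 - 949/990vw - 1898/2673v - 15/11w^2 - 347/330w - 82/2673
  leading term vw^2: subtract (-20w)·g_2 from -20vw^2 - 949/990vw - 1898/2673v - 15/11w^2 - 347/330w - 82/2673 → 41153/2970vw - 1898/2673v - 400w^3 - 235/11w^2 - 47123/2970w - 82/2673
  leading term vw: subtract (41153/2970)·g_2 from 41153/2970vw - 1898/2673v - 400w^3 - 235/11w^2 - 47123/2970w - 82/2673 → -8000/729v - 400w^3 + 75961/297w^2 - 199/99w + 7460/729
  leading term v: no divisor's leading term divides it; move -8000/729v to the remainder.
  leading term w^3: no divisor's leading term divides it; move -400w^3 to the remainder.
  leading term w^2: no divisor's leading term divides it; move 75961/297w^2 to the remainder.
  leading term w: no divisor's leading term divides it; move -199/99w to the remainder.
  leading term 1: no divisor's leading term divides it; move 7460/729 to the remainder.
  remainder -8000/729v - 400w^3 + 75961/297w^2 - 199/99w + 7460/729 ≠ 0; add m_4 = -8000/729v - 400w^3 + 75961/297w^2 - 199/99w + 7460/729 to the basis.

S(g_2,m_4): lcm = vw. S = 20/27v - 729/20w^4 + 2050947/88000w^3 - 1776119/88000w^2 - 27/400w - 20/27.
  leading term v: subtract (-27/400)·m_4 from 20/27v - 729/20w^4 + 2050947/88000w^3 - 1776119/88000w^2 - 27/400w - 20/27 → -729/20w^4 - 325053/88000w^3 - 256899/88000w^2 - 447/2200w - 1/20
  leading term w^4: no divisor's leading term divides it; move -729/20w^4 to the remainder.
  leading term w^3: no divisor's leading term divides it; move -325053/88000w^3 to the remainder.
  leading term w^2: no divisor's leading term divides it; move -256899/88000w^2 to the remainder.
  leading term w: no divisor's leading term divides it; move -447/2200w to the remainder.
  leading term 1: no divisor's leading term divides it; move -1/20 to the remainder.
  remainder -729/20w^4 - 325053/88000w^3 - 256899/88000w^2 - 447/2200w - 1/20 ≠ 0; add m_5 = -729/20w^4 - 325053/88000w^3 - 256899/88000w^2 - 447/2200w - 1/20 to the basis.

The other S-polynomials (S(g_1,g_2), S(g_1,r), S(g_1,m_4), S(r,m_4), S(g_1,m_5), S(g_2,m_5), S(r,m_5), S(m_4,m_5)) all reduce to 0 modulo the current basis, so we have a Gröbner basis.
Inter-reduce: drop elements whose leading term is divisible by another's, tail-reduce, and make monic.
Reduced Gröbner basis: {u - 2187/200w^3 + 6152841/880000w^2 - 5328357/880000w - 81/4000, v + 729/20w^3 - 2050947/88000w^2 + 16119/88000w - 373/400, w^4 + 4013/39600w^3 + 85633/1069200w^2 + 149/26730w + 1/729}.
The reduced Gröbner basis of I + (p) is {u - 2187/200w^3 + 6152841/880000w^2 - 5328357/880000w - 81/4000, v + 729/20w^3 - 2050947/88000w^2 + 16119/88000w - 373/400, w^4 + 4013/39600w^3 + 85633/1069200w^2 + 149/26730w + 1/729} ≠ {1}, a proper ideal, so the enlarged system stays consistent: p is independent of I, with normal form 11v^2 - 41/90v + 15w + 41/90.

2uw + 3u + 11v^2 - 3w is independent of I; its normal form modulo I is 11v^2 - 41/90v + 15w + 41/90.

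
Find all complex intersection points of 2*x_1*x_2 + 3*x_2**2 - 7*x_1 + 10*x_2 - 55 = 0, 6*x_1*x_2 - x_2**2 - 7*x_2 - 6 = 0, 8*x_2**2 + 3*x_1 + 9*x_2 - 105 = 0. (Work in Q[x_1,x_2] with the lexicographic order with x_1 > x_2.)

Compute a lex Gröbner basis by Buchberger's algorithm.
f_1 = 2*x_1*x_2 - 7*x_1 + 3*x_2**2 + 10*x_2 - 55, LT = x_1*x_2.
f_2 = 6*x_1*x_2 - x_2**2 - 7*x_2 - 6, LT = x_1*x_2.
f_3 = 3*x_1 + 8*x_2**2 + 9*x_2 - 105, LT = x_1.

S(f_1,f_2): lcm = x_1*x_2. S = -7/2*x_1 + 5/3*x_2**2 + 37/6*x_2 - 53/2.
  leading term x_1: subtract (-7/6)·f_3 from -7/2*x_1 + 5/3*x_2**2 + 37/6*x_2 - 53/2 → 11*x_2**2 + 50/3*x_2 - 149
  leading term x_2**2: no divisor's leading term divides it; move 11*x_2**2 to the remainder.
  leading term x_2: no divisor's leading term divides it; move 50/3*x_2 to the remainder.
  leading term 1: no divisor's leading term divides it; move -149 to the remainder.
  remainder 11*x_2**2 + 50/3*x_2 - 149 ≠ 0; add h_4 = 11*x_2**2 + 50/3*x_2 - 149 to the basis.

S(f_1,f_3): lcm = x_1*x_2. S = -7/2*x_1 - 8/3*x_2**3 - 3/2*x_2**2 + 40*x_2 - 55/2.
  leading term x_1: subtract (-7/6)·f_3 from -7/2*x_1 - 8/3*x_2**3 - 3/2*x_2**2 + 40*x_2 - 55/2 → -8/3*x_2**3 + 47/6*x_2**2 + 101/2*x_2 - 150
  leading term x_2**3: subtract (-8/33*x_2)·h_4 from -8/3*x_2**3 + 47/6*x_2**2 + 101/2*x_2 - 150 → 2351/198*x_2**2 + 949/66*x_2 - 150
  leading term x_2**2: subtract (2351/2178)·h_4 from 2351/198*x_2**2 + 949/66*x_2 - 150 → -23599/6534*x_2 + 23599/2178
  leading term x_2: no divisor's leading term divides it; move -23599/6534*x_2 to the remainder.
  leading term 1: no divisor's leading term divides it; move 23599/2178 to the remainder.
  remainder -23599/6534*x_2 + 23599/2178 ≠ 0; add h_5 = -23599/6534*x_2 + 23599/2178 to the basis.

The other S-polynomials (S(f_2,f_3), S(f_1,h_4), S(f_2,h_4), S(f_3,h_4), S(f_1,h_5), S(f_2,h_5), S(f_3,h_5), S(h_4,h_5)) all reduce to 0 modulo the current basis, so we have a Gröbner basis.
Inter-reduce: drop elements whose leading term is divisible by another's, tail-reduce, and make monic.
Reduced Gröbner basis: {x_1 - 2, x_2 - 3}.

A lex Gröbner basis eliminates variables successively. Here x_2 - 3 depends only on x_2, with roots {3}; lifting each root through the earlier basis elements recovers the full solutions.
  x_2 = 3: the earlier basis element becomes x_1 - 2 = 0, giving x_1 = 2 — point (2, 3).
This is the nonlinear analogue of row-reducing a linear system.

{(2, 3)}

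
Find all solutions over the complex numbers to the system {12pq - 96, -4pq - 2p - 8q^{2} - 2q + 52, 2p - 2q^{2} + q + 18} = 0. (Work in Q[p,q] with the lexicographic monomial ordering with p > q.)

{(-4, -2)}

Compute a lex Gröbner basis by Buchberger's algorithm.
f_1 = 12pq - 96, LT = pq.
f_2 = -4pq - 2p - 8q^{2} - 2q + 52, LT = pq.
f_3 = 2p - 2q^{2} + q + 18, LT = p.

S(f_1,f_2): lcm = pq. S = -\tfrac{1}{2}p - 2q^{2} - \tfrac{1}{2}q + 5.
  leading term p: subtract (-\tfrac{1}{4})·f_3 from -\tfrac{1}{2}p - 2q^{2} - \tfrac{1}{2}q + 5 → -\tfrac{5}{2}q^{2} - \tfrac{1}{4}q + \tfrac{19}{2}
  leading term q^{2}: no divisor's leading term divides it; move -\tfrac{5}{2}q^{2} to the remainder.
  leading term q: no divisor's leading term divides it; move -\tfrac{1}{4}q to the remainder.
  leading term 1: no divisor's leading term divides it; move \tfrac{19}{2} to the remainder.
  remainder -\tfrac{5}{2}q^{2} - \tfrac{1}{4}q + \tfrac{19}{2} ≠ 0; add h_4 = -\tfrac{5}{2}q^{2} - \tfrac{1}{4}q + \tfrac{19}{2} to the basis.

S(f_1,f_3): lcm = pq. S = q^{3} - \tfrac{1}{2}q^{2} - 9q - 8.
  leading term q^{3}: subtract (-\tfrac{2}{5}q)·h_4 from q^{3} - \tfrac{1}{2}q^{2} - 9q - 8 → -\tfrac{3}{5}q^{2} - \tfrac{26}{5}q - 8
  leading term q^{2}: subtract (\tfrac{6}{25})·h_4 from -\tfrac{3}{5}q^{2} - \tfrac{26}{5}q - 8 → -\tfrac{257}{50}q - \tfrac{257}{25}
  leading term q: no divisor's leading term divides it; move -\tfrac{257}{50}q to the remainder.
  leading term 1: no divisor's leading term divides it; move -\tfrac{257}{25} to the remainder.
  remainder -\tfrac{257}{50}q - \tfrac{257}{25} ≠ 0; add h_5 = -\tfrac{257}{50}q - \tfrac{257}{25} to the basis.

The other S-polynomials (S(f_2,f_3), S(f_1,h_4), S(f_2,h_4), S(f_3,h_4), S(f_1,h_5), S(f_2,h_5), S(f_3,h_5), S(h_4,h_5)) all reduce to 0 modulo the current basis, so we have a Gröbner basis.
Inter-reduce: drop elements whose leading term is divisible by another's, tail-reduce, and make monic.
Reduced Gröbner basis: {p + 4, q + 2}.

The lex basis is triangular: the last element involves only q. Solving q + 2 = 0 gives q ∈ {-2}; substituting each value into the earlier elements determines the remaining variables.
  q = -2: the earlier basis element becomes p + 4 = 0, giving p = -4 — point (-4, -2).
A lex Gröbner basis triangularizes the system, enabling back-substitution.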